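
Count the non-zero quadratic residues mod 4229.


For prime p, the number of non-zero quadratic residues is (p-1)/2.
= (4229-1)/2
= 2114

2114


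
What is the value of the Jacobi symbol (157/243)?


Compute (157/243) via quadratic reciprocity:
  reciprocity: (157/243) -> +(243/157)
  reduce: (86/157)
  pull out 2: (2/157) = -1  (since 157 mod 8 = 5)
  reciprocity: (43/157) -> +(157/43)
  reduce: (28/43)
  pull out 2: (2/43) = -1  (since 43 mod 8 = 3)
  pull out 2: (2/43) = -1  (since 43 mod 8 = 3)
  reciprocity: (7/43) -> -(43/7)
  reduce: (1/7)
  (1/7) = 1
Product of signs = 1

1


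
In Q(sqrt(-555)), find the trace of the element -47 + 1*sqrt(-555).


Tr(a + b*sqrt(d)) = (a + b*sqrt(d)) + (a - b*sqrt(d)) = 2a
= 2 * (-47)
= -94

-94


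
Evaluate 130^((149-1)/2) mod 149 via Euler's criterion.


p = 149 is prime and the exponent is (p-1)/2 = 74, so by Euler's criterion 130^74 = (130/149) = +1 or -1 mod 149.
Compute by square-and-multiply:
  74 = 64 + 8 + 2 (binary 1001010)
  Repeated squaring mod 149: 130^1 = 130, 130^2 = 63, 130^4 = 95, 130^8 = 85, 130^16 = 73, 130^32 = 114, 130^64 = 33
  130^74 = 130^64 * 130^8 * 130^2 = 33 * 85 * 63 mod 149
    33 * 85 = 2805 = 123 mod 149
    123 * 63 = 7749 = 1 mod 149
  130^74 = 1 mod 149
Result 1: 130 is a quadratic residue mod 149.
130^74 mod 149 = 1

1


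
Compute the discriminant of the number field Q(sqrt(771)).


For K = Q(sqrt(d)) with d squarefree: disc(K) = d if d = 1 mod 4, and disc(K) = 4d if d = 2 or 3 mod 4.
Here d = 771, and d mod 4 = 3.
d = 3 mod 4, not 1 (O_K = Z[sqrt(d)]), so disc(K) = 4d = 4 * (771) = 3084

3084


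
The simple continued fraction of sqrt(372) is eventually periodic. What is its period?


Run the CF algorithm for sqrt(372).
a_0 = floor(sqrt(372)) = 19; set m_0=0, q_0=1.
Recurrence: m' = q*a - m,  q' = (d - m'^2)/q,  a' = floor((a_0 + m')/q').
  step 1: m=19, q=11, a=3
  step 2: m=14, q=16, a=2
  step 3: m=18, q=3, a=12
  step 4: m=18, q=16, a=2
  step 5: m=14, q=11, a=3
  step 6: m=19, q=1, a=38
a_6 = 2*a_0 = 38, so the period closes here.
sqrt(372) = [19; 3, 2, 12, 2, 3, 38]
Period length = 6

6


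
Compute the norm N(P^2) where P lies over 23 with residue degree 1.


N(P^a) = p^(a*f)
= 23^(2*1)
= 23^2
= 529

529


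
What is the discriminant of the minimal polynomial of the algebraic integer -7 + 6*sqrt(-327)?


The element -7 + 6*sqrt(-327) has minimal polynomial:
x^2 + 14*x + 11821
Discriminant = (14)^2 - 4*(11821)
= 196 - 47284
= -47088

-47088


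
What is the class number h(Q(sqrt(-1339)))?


K = Q(sqrt(-1339)). d mod 4 = 1, so D = disc(K) = d = -1339
h(K) equals the number of primitive reduced positive-definite forms (a, b, c) = a*x^2 + b*x*y + c*y^2 with b^2 - 4ac = D,
where reduced means |b| <= a <= c, with b >= 0 whenever |b| = a or a = c, and primitive means gcd(a, b, c) = 1.
Reduced forces 3a^2 <= |D| = 1339, so 1 <= a <= 21; b must have the parity of D, and c = (b^2 - D)/(4a) must be an integer >= a.
Enumerate a = 1..21, b in [-a, a]:
  a=1: (1, 1, 335)  [1]
  a=2..4: none
  a=5: (5, -1, 67), (5, 1, 67)  [2]
  a=6..10: none
  a=11: (11, -5, 31), (11, 5, 31)  [2]
  a=12: none
  a=13: (13, 13, 29)  [1]
  a=14..16: none
  a=17: (17, -15, 23), (17, 15, 23)  [2]
  a=18..21: none
Total reduced forms: 1 + 2 + 2 + 1 + 2 = 8
h = 8

8


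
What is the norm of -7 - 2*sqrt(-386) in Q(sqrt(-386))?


N(a + b*sqrt(d)) = a^2 - d*b^2
= (-7)^2 - (-386)*(-2)^2
= 49 + 1544
= 1593

1593


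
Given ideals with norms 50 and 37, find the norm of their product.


N(IJ) = N(I) * N(J)
= 50 * 37
= 1850

1850


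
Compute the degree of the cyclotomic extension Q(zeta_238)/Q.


The degree equals Euler's totient phi(238).
238 = 2 * 7 * 17
phi(238) = 96

96


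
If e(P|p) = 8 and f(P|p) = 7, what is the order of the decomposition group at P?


|D_P| = e * f
= 8 * 7
= 56

56


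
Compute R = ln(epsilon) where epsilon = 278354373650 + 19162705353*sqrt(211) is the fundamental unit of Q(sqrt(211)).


epsilon = 278354373650 + 19162705353*sqrt(211)
= 5.5671e+11
R = ln(5.5671e+11)
= 27.0453

27.0453


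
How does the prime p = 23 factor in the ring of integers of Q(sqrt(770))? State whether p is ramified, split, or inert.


K = Q(sqrt(770)). Since d mod 4 = 2, disc(K) = 3080.
Check p | disc: 3080 mod 23 = 21.
p does not divide disc. Compute Legendre symbol (d/p):
11^((23-1)/2) mod 23 = -1
(d/p) = -1, so p is inert: (p) stays prime with e=1, f=2, g=1.
Therefore p is inert.

inert


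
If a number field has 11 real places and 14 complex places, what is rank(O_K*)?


By Dirichlet's unit theorem:
rank = r1 + r2 - 1
= 11 + 14 - 1
= 24

24


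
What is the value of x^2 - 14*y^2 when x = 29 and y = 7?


x^2 - d*y^2
= 29^2 - 14*7^2
= 841 - 686
= 155

155


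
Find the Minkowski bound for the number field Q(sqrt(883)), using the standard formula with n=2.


d = 883, d mod 4 = 3, so disc(K) = 4d = 3532; |disc(K)| = 3532
Real quadratic field, so n = 2, s = r2 = 0, r1 = 2
M = (n!/n^n) * (4/pi)^s * sqrt(|disc(K)|) = (2!/2^2) * (4/pi)^0 * sqrt(3532)
= 0.5 * 1.000000 * 59.430632
= 29.7153

29.7153


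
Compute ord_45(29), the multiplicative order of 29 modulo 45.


We want ord_45(29), the smallest k >= 1 with 29^k = 1 mod 45.
n = 45 = 3^2 * 5, phi(45) = 24; the order divides phi(n).
Divisors of 24: 1, 2, 3, 4, 6, 8, 12, 24
Repeated squaring mod 45: 29^1 = 29, 29^2 = 31, 29^4 = 16, 29^8 = 31, 29^16 = 16
Test divisors in increasing order:
  k=1: 29^1 = 29 mod 45
  k=2: 29^2 = 31 mod 45
  k=3: 29^3 = 31 * 29 = 44 mod 45
  k=4: 29^4 = 16 mod 45
  k=6: 29^6 = 16 * 31 = 1 mod 45  <- first divisor giving 1
Order = 6

6


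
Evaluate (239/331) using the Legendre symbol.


p = 331 is prime, so compute (239/331) with the reciprocity algorithm (Jacobi-symbol steps: pull out 2s via (2/n), flip via reciprocity, reduce):
  reciprocity: (239/331) -> -(331/239)
  reduce: (92/239)
  pull out 2: (2/239) = +1  (since 239 mod 8 = 7)
  pull out 2: (2/239) = +1  (since 239 mod 8 = 7)
  reciprocity: (23/239) -> -(239/23)
  reduce: (9/23)
  reciprocity: (9/23) -> +(23/9)
  reduce: (5/9)
  reciprocity: (5/9) -> +(9/5)
  reduce: (4/5)
  pull out 2: (2/5) = -1  (since 5 mod 8 = 5)
  pull out 2: (2/5) = -1  (since 5 mod 8 = 5)
  (1/5) = 1
Product of signs = 1
(239/331) = 1

1


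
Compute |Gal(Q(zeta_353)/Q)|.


|Gal(Q(zeta_353)/Q)| = phi(353)
= 352

352


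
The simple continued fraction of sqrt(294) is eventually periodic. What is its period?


Run the CF algorithm for sqrt(294).
a_0 = floor(sqrt(294)) = 17; set m_0=0, q_0=1.
Recurrence: m' = q*a - m,  q' = (d - m'^2)/q,  a' = floor((a_0 + m')/q').
  step 1: m=17, q=5, a=6
  step 2: m=13, q=25, a=1
  step 3: m=12, q=6, a=4
  step 4: m=12, q=25, a=1
  step 5: m=13, q=5, a=6
  step 6: m=17, q=1, a=34
a_6 = 2*a_0 = 34, so the period closes here.
sqrt(294) = [17; 6, 1, 4, 1, 6, 34]
Period length = 6

6


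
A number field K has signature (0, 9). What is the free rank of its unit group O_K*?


By Dirichlet's unit theorem:
rank = r1 + r2 - 1
= 0 + 9 - 1
= 8

8


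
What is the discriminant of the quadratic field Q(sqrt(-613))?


For K = Q(sqrt(d)) with d squarefree: disc(K) = d if d = 1 mod 4, and disc(K) = 4d if d = 2 or 3 mod 4.
Here d = -613, and d mod 4 = 3.
d = 3 mod 4, not 1 (O_K = Z[sqrt(d)]), so disc(K) = 4d = 4 * (-613) = -2452

-2452


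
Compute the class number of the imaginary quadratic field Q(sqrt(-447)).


K = Q(sqrt(-447)). d mod 4 = 1, so D = disc(K) = d = -447
h(K) equals the number of primitive reduced positive-definite forms (a, b, c) = a*x^2 + b*x*y + c*y^2 with b^2 - 4ac = D,
where reduced means |b| <= a <= c, with b >= 0 whenever |b| = a or a = c, and primitive means gcd(a, b, c) = 1.
Reduced forces 3a^2 <= |D| = 447, so 1 <= a <= 12; b must have the parity of D, and c = (b^2 - D)/(4a) must be an integer >= a.
Enumerate a = 1..12, b in [-a, a]:
  a=1: (1, 1, 112)  [1]
  a=2: (2, -1, 56), (2, 1, 56)  [2]
  a=3: (3, 3, 38)  [1]
  a=4: (4, -1, 28), (4, 1, 28)  [2]
  a=5: none
  a=6: (6, -3, 19), (6, 3, 19)  [2]
  a=7: (7, -1, 16), (7, 1, 16)  [2]
  a=8: (8, -1, 14), (8, 1, 14)  [2]
  a=9..10: none
  a=11: (11, -9, 12), (11, 9, 12)  [2]
  a=12: none
Total reduced forms: 1 + 2 + 1 + 2 + 2 + 2 + 2 + 2 = 14
h = 14

14


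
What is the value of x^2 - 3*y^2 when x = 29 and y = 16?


x^2 - d*y^2
= 29^2 - 3*16^2
= 841 - 768
= 73

73


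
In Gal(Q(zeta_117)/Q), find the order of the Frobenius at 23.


The Frobenius at p in Gal(Q(zeta_n)/Q) = (Z/nZ)* is the class of p, so its order is ord_117(23), the smallest k >= 1 with 23^k = 1 mod 117.
n = 117 = 3^2 * 13, phi(117) = 72; the order divides phi(n).
Divisors of 72: 1, 2, 3, 4, 6, 8, 9, 12, 18, 24, 36, 72
Repeated squaring mod 117: 23^1 = 23, 23^2 = 61, 23^4 = 94, 23^8 = 61, 23^16 = 94, 23^32 = 61, 23^64 = 94
Test divisors in increasing order:
  k=1: 23^1 = 23 mod 117
  k=2: 23^2 = 61 mod 117
  k=3: 23^3 = 61 * 23 = 116 mod 117
  k=4: 23^4 = 94 mod 117
  k=6: 23^6 = 94 * 61 = 1 mod 117  <- first divisor giving 1
Order = 6

6


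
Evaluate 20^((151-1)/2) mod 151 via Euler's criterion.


p = 151 is prime and the exponent is (p-1)/2 = 75, so by Euler's criterion 20^75 = (20/151) = +1 or -1 mod 151.
Compute by square-and-multiply:
  75 = 64 + 8 + 2 + 1 (binary 1001011)
  Repeated squaring mod 151: 20^1 = 20, 20^2 = 98, 20^4 = 91, 20^8 = 127, 20^16 = 123, 20^32 = 29, 20^64 = 86
  20^75 = 20^64 * 20^8 * 20^2 * 20^1 = 86 * 127 * 98 * 20 mod 151
    86 * 127 = 10922 = 50 mod 151
    50 * 98 = 4900 = 68 mod 151
    68 * 20 = 1360 = 1 mod 151
  20^75 = 1 mod 151
Result 1: 20 is a quadratic residue mod 151.
20^75 mod 151 = 1

1


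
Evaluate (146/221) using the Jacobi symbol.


Compute (146/221) via quadratic reciprocity:
  pull out 2: (2/221) = -1  (since 221 mod 8 = 5)
  reciprocity: (73/221) -> +(221/73)
  reduce: (2/73)
  pull out 2: (2/73) = +1  (since 73 mod 8 = 1)
  (1/73) = 1
Product of signs = -1

-1


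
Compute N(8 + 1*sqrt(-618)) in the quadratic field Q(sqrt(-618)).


N(a + b*sqrt(d)) = a^2 - d*b^2
= (8)^2 - (-618)*(1)^2
= 64 + 618
= 682

682


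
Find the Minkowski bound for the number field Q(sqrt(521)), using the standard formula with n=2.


d = 521, d mod 4 = 1, so disc(K) = d = 521; |disc(K)| = 521
Real quadratic field, so n = 2, s = r2 = 0, r1 = 2
M = (n!/n^n) * (4/pi)^s * sqrt(|disc(K)|) = (2!/2^2) * (4/pi)^0 * sqrt(521)
= 0.5 * 1.000000 * 22.825424
= 11.4127

11.4127


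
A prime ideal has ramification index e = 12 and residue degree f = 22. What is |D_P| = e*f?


|D_P| = e * f
= 12 * 22
= 264

264


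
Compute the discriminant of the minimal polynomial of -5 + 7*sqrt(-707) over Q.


The element -5 + 7*sqrt(-707) has minimal polynomial:
x^2 + 10*x + 34668
Discriminant = (10)^2 - 4*(34668)
= 100 - 138672
= -138572

-138572


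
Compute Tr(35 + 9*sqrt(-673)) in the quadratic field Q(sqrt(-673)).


Tr(a + b*sqrt(d)) = (a + b*sqrt(d)) + (a - b*sqrt(d)) = 2a
= 2 * (35)
= 70

70


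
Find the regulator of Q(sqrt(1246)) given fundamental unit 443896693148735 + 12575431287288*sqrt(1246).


epsilon = 443896693148735 + 12575431287288*sqrt(1246)
= 8.8779e+14
R = ln(8.8779e+14)
= 34.4198

34.4198


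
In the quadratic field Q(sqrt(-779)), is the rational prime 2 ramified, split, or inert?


K = Q(sqrt(-779)). Since d mod 4 = 1, disc(K) = -779.
Check p | disc: -779 mod 2 = 1.
p=2 does not divide disc (d is 1 mod 4). 2 splits iff d = 1 mod 8.
d mod 8 = 5, so (d/2) = -1.
(d/p) = -1, so p is inert: (p) stays prime with e=1, f=2, g=1.
Therefore p is inert.

inert


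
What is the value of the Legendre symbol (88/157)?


p = 157 is prime, so compute (88/157) with the reciprocity algorithm (Jacobi-symbol steps: pull out 2s via (2/n), flip via reciprocity, reduce):
  pull out 2: (2/157) = -1  (since 157 mod 8 = 5)
  pull out 2: (2/157) = -1  (since 157 mod 8 = 5)
  pull out 2: (2/157) = -1  (since 157 mod 8 = 5)
  reciprocity: (11/157) -> +(157/11)
  reduce: (3/11)
  reciprocity: (3/11) -> -(11/3)
  reduce: (2/3)
  pull out 2: (2/3) = -1  (since 3 mod 8 = 3)
  (1/3) = 1
Product of signs = -1
(88/157) = -1

-1


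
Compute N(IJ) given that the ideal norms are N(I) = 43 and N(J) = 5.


N(IJ) = N(I) * N(J)
= 43 * 5
= 215

215


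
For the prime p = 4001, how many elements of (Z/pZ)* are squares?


For prime p, the number of non-zero quadratic residues is (p-1)/2.
= (4001-1)/2
= 2000

2000


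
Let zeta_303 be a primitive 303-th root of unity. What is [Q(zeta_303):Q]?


The degree equals Euler's totient phi(303).
303 = 3 * 101
phi(303) = 200

200


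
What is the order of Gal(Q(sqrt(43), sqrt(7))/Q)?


The 2 square roots of distinct primes are multiplicatively independent over Q,
so [K:Q] = 2^2 and Gal(K/Q) is isomorphic to (Z/2Z)^2.
|Gal| = 2^2 = 4

4


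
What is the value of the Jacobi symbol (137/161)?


Compute (137/161) via quadratic reciprocity:
  reciprocity: (137/161) -> +(161/137)
  reduce: (24/137)
  pull out 2: (2/137) = +1  (since 137 mod 8 = 1)
  pull out 2: (2/137) = +1  (since 137 mod 8 = 1)
  pull out 2: (2/137) = +1  (since 137 mod 8 = 1)
  reciprocity: (3/137) -> +(137/3)
  reduce: (2/3)
  pull out 2: (2/3) = -1  (since 3 mod 8 = 3)
  (1/3) = 1
Product of signs = -1

-1


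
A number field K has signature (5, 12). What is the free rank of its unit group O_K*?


By Dirichlet's unit theorem:
rank = r1 + r2 - 1
= 5 + 12 - 1
= 16

16


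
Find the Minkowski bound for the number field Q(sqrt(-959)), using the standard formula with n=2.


d = -959, d mod 4 = 1, so disc(K) = d = -959; |disc(K)| = 959
Imaginary quadratic field, so n = 2, s = r2 = 1, r1 = 0
M = (n!/n^n) * (4/pi)^s * sqrt(|disc(K)|) = (2!/2^2) * (4/pi)^1 * sqrt(959)
= 0.5 * 1.273240 * 30.967725
= 19.7147

19.7147


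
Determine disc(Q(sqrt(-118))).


For K = Q(sqrt(d)) with d squarefree: disc(K) = d if d = 1 mod 4, and disc(K) = 4d if d = 2 or 3 mod 4.
Here d = -118, and d mod 4 = 2.
d = 2 mod 4, not 1 (O_K = Z[sqrt(d)]), so disc(K) = 4d = 4 * (-118) = -472

-472


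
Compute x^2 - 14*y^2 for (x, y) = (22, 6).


x^2 - d*y^2
= 22^2 - 14*6^2
= 484 - 504
= -20

-20


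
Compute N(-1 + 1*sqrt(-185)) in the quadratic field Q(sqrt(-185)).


N(a + b*sqrt(d)) = a^2 - d*b^2
= (-1)^2 - (-185)*(1)^2
= 1 + 185
= 186

186


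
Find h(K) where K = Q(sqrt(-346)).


K = Q(sqrt(-346)). d mod 4 = 2, so D = disc(K) = 4d = -1384
h(K) equals the number of primitive reduced positive-definite forms (a, b, c) = a*x^2 + b*x*y + c*y^2 with b^2 - 4ac = D,
where reduced means |b| <= a <= c, with b >= 0 whenever |b| = a or a = c, and primitive means gcd(a, b, c) = 1.
Reduced forces 3a^2 <= |D| = 1384, so 1 <= a <= 21; b must have the parity of D, and c = (b^2 - D)/(4a) must be an integer >= a.
Enumerate a = 1..21, b in [-a, a]:
  a=1: (1, 0, 346)  [1]
  a=2: (2, 0, 173)  [1]
  a=3..4: none
  a=5: (5, -4, 70), (5, 4, 70)  [2]
  a=6: none
  a=7: (7, -4, 50), (7, 4, 50)  [2]
  a=8..9: none
  a=10: (10, -4, 35), (10, 4, 35)  [2]
  a=11..13: none
  a=14: (14, -4, 25), (14, 4, 25)  [2]
  a=15..21: none
Total reduced forms: 1 + 1 + 2 + 2 + 2 + 2 = 10
h = 10

10


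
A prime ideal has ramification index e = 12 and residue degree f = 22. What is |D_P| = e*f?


|D_P| = e * f
= 12 * 22
= 264

264


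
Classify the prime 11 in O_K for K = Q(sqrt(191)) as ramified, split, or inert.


K = Q(sqrt(191)). Since d mod 4 = 3, disc(K) = 764.
Check p | disc: 764 mod 11 = 5.
p does not divide disc. Compute Legendre symbol (d/p):
4^((11-1)/2) mod 11 = 1
(d/p) = 1, so p splits: (p) = P*P' with e=1, f=1, g=2.
Therefore p is split.

split


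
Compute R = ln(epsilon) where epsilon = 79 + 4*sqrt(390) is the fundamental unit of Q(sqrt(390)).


epsilon = 79 + 4*sqrt(390)
= 157.9937
R = ln(157.9937)
= 5.0626

5.0626


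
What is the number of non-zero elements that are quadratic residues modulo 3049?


For prime p, the number of non-zero quadratic residues is (p-1)/2.
= (3049-1)/2
= 1524

1524


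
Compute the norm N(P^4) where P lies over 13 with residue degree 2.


N(P^a) = p^(a*f)
= 13^(4*2)
= 13^8
= 815730721

815730721


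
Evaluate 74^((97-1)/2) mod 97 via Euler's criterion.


p = 97 is prime and the exponent is (p-1)/2 = 48, so by Euler's criterion 74^48 = (74/97) = +1 or -1 mod 97.
Compute by square-and-multiply:
  48 = 32 + 16 (binary 110000)
  Repeated squaring mod 97: 74^1 = 74, 74^2 = 44, 74^4 = 93, 74^8 = 16, 74^16 = 62, 74^32 = 61
  74^48 = 74^32 * 74^16 = 61 * 62 mod 97
    61 * 62 = 3782 = 96 mod 97
  74^48 = 96 mod 97
Result 96 = p - 1 = -1 mod 97: 74 is a quadratic non-residue mod 97. As a residue in [0, p-1] the value is 96.
74^48 mod 97 = 96

96


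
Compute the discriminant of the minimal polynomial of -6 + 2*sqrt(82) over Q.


The element -6 + 2*sqrt(82) has minimal polynomial:
x^2 + 12*x - 292
Discriminant = (12)^2 - 4*(-292)
= 144 + 1168
= 1312

1312


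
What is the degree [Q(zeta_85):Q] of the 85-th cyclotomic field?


The degree equals Euler's totient phi(85).
85 = 5 * 17
phi(85) = 64

64


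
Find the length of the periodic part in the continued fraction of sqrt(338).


Run the CF algorithm for sqrt(338).
a_0 = floor(sqrt(338)) = 18; set m_0=0, q_0=1.
Recurrence: m' = q*a - m,  q' = (d - m'^2)/q,  a' = floor((a_0 + m')/q').
  step 1: m=18, q=14, a=2
  step 2: m=10, q=17, a=1
  step 3: m=7, q=17, a=1
  step 4: m=10, q=14, a=2
  step 5: m=18, q=1, a=36
a_5 = 2*a_0 = 36, so the period closes here.
sqrt(338) = [18; 2, 1, 1, 2, 36]
Period length = 5

5


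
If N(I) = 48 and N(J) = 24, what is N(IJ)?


N(IJ) = N(I) * N(J)
= 48 * 24
= 1152

1152


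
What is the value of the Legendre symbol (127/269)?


p = 269 is prime, so compute (127/269) with the reciprocity algorithm (Jacobi-symbol steps: pull out 2s via (2/n), flip via reciprocity, reduce):
  reciprocity: (127/269) -> +(269/127)
  reduce: (15/127)
  reciprocity: (15/127) -> -(127/15)
  reduce: (7/15)
  reciprocity: (7/15) -> -(15/7)
  reduce: (1/7)
  (1/7) = 1
Product of signs = 1
(127/269) = 1

1


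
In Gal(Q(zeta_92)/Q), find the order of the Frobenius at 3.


The Frobenius at p in Gal(Q(zeta_n)/Q) = (Z/nZ)* is the class of p, so its order is ord_92(3), the smallest k >= 1 with 3^k = 1 mod 92.
n = 92 = 2^2 * 23, phi(92) = 44; the order divides phi(n).
Divisors of 44: 1, 2, 4, 11, 22, 44
Repeated squaring mod 92: 3^1 = 3, 3^2 = 9, 3^4 = 81, 3^8 = 29, 3^16 = 13, 3^32 = 77
Test divisors in increasing order:
  k=1: 3^1 = 3 mod 92
  k=2: 3^2 = 9 mod 92
  k=4: 3^4 = 81 mod 92
  k=11: 3^11 = 29 * 9 * 3 = 47 mod 92
  k=22: 3^22 = 13 * 81 * 9 = 1 mod 92  <- first divisor giving 1
Order = 22

22


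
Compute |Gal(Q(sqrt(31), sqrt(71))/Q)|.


The 2 square roots of distinct primes are multiplicatively independent over Q,
so [K:Q] = 2^2 and Gal(K/Q) is isomorphic to (Z/2Z)^2.
|Gal| = 2^2 = 4

4


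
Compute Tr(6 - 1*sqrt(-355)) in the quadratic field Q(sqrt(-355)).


Tr(a + b*sqrt(d)) = (a + b*sqrt(d)) + (a - b*sqrt(d)) = 2a
= 2 * (6)
= 12

12


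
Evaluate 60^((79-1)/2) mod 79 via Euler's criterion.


p = 79 is prime and the exponent is (p-1)/2 = 39, so by Euler's criterion 60^39 = (60/79) = +1 or -1 mod 79.
Compute by square-and-multiply:
  39 = 32 + 4 + 2 + 1 (binary 100111)
  Repeated squaring mod 79: 60^1 = 60, 60^2 = 45, 60^4 = 50, 60^8 = 51, 60^16 = 73, 60^32 = 36
  60^39 = 60^32 * 60^4 * 60^2 * 60^1 = 36 * 50 * 45 * 60 mod 79
    36 * 50 = 1800 = 62 mod 79
    62 * 45 = 2790 = 25 mod 79
    25 * 60 = 1500 = 78 mod 79
  60^39 = 78 mod 79
Result 78 = p - 1 = -1 mod 79: 60 is a quadratic non-residue mod 79. As a residue in [0, p-1] the value is 78.
60^39 mod 79 = 78

78


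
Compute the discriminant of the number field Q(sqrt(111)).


For K = Q(sqrt(d)) with d squarefree: disc(K) = d if d = 1 mod 4, and disc(K) = 4d if d = 2 or 3 mod 4.
Here d = 111, and d mod 4 = 3.
d = 3 mod 4, not 1 (O_K = Z[sqrt(d)]), so disc(K) = 4d = 4 * (111) = 444

444


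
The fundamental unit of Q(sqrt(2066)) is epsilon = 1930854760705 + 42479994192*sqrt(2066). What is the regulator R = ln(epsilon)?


epsilon = 1930854760705 + 42479994192*sqrt(2066)
= 3.8617e+12
R = ln(3.8617e+12)
= 28.9821

28.9821


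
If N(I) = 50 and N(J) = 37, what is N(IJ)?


N(IJ) = N(I) * N(J)
= 50 * 37
= 1850

1850


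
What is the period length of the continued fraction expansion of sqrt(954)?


Run the CF algorithm for sqrt(954).
a_0 = floor(sqrt(954)) = 30; set m_0=0, q_0=1.
Recurrence: m' = q*a - m,  q' = (d - m'^2)/q,  a' = floor((a_0 + m')/q').
  step 1: m=30, q=54, a=1
  step 2: m=24, q=7, a=7
  step 3: m=25, q=47, a=1
  step 4: m=22, q=10, a=5
  step 5: m=28, q=17, a=3
  step 6: m=23, q=25, a=2
  step 7: m=27, q=9, a=6
  step 8: m=27, q=25, a=2
  step 9: m=23, q=17, a=3
  step 10: m=28, q=10, a=5
  step 11: m=22, q=47, a=1
  step 12: m=25, q=7, a=7
  step 13: m=24, q=54, a=1
  step 14: m=30, q=1, a=60
a_14 = 2*a_0 = 60, so the period closes here.
sqrt(954) = [30; 1, 7, 1, 5, 3, 2, 6, 2, 3, 5, 1, 7, 1, 60]
Period length = 14

14


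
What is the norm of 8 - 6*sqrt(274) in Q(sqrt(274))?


N(a + b*sqrt(d)) = a^2 - d*b^2
= (8)^2 - (274)*(-6)^2
= 64 - 9864
= -9800

-9800


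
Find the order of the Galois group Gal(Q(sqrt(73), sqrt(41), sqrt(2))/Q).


The 3 square roots of distinct primes are multiplicatively independent over Q,
so [K:Q] = 2^3 and Gal(K/Q) is isomorphic to (Z/2Z)^3.
|Gal| = 2^3 = 8

8


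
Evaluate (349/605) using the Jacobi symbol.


Compute (349/605) via quadratic reciprocity:
  reciprocity: (349/605) -> +(605/349)
  reduce: (256/349)
  pull out 2: (2/349) = -1  (since 349 mod 8 = 5)
  pull out 2: (2/349) = -1  (since 349 mod 8 = 5)
  pull out 2: (2/349) = -1  (since 349 mod 8 = 5)
  pull out 2: (2/349) = -1  (since 349 mod 8 = 5)
  pull out 2: (2/349) = -1  (since 349 mod 8 = 5)
  pull out 2: (2/349) = -1  (since 349 mod 8 = 5)
  pull out 2: (2/349) = -1  (since 349 mod 8 = 5)
  pull out 2: (2/349) = -1  (since 349 mod 8 = 5)
  (1/349) = 1
Product of signs = 1

1


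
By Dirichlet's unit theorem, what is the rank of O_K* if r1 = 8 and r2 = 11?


By Dirichlet's unit theorem:
rank = r1 + r2 - 1
= 8 + 11 - 1
= 18

18


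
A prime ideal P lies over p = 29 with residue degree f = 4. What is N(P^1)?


N(P^a) = p^(a*f)
= 29^(1*4)
= 29^4
= 707281

707281


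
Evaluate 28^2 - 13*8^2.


x^2 - d*y^2
= 28^2 - 13*8^2
= 784 - 832
= -48

-48


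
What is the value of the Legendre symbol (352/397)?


p = 397 is prime, so compute (352/397) with the reciprocity algorithm (Jacobi-symbol steps: pull out 2s via (2/n), flip via reciprocity, reduce):
  pull out 2: (2/397) = -1  (since 397 mod 8 = 5)
  pull out 2: (2/397) = -1  (since 397 mod 8 = 5)
  pull out 2: (2/397) = -1  (since 397 mod 8 = 5)
  pull out 2: (2/397) = -1  (since 397 mod 8 = 5)
  pull out 2: (2/397) = -1  (since 397 mod 8 = 5)
  reciprocity: (11/397) -> +(397/11)
  reduce: (1/11)
  (1/11) = 1
Product of signs = -1
(352/397) = -1

-1


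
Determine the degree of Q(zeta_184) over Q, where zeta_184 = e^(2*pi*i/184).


The degree equals Euler's totient phi(184).
184 = 2^3 * 23
phi(184) = 88

88


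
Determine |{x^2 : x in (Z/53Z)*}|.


For prime p, the number of non-zero quadratic residues is (p-1)/2.
= (53-1)/2
= 26

26


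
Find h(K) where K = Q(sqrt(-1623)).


K = Q(sqrt(-1623)). d mod 4 = 1, so D = disc(K) = d = -1623
h(K) equals the number of primitive reduced positive-definite forms (a, b, c) = a*x^2 + b*x*y + c*y^2 with b^2 - 4ac = D,
where reduced means |b| <= a <= c, with b >= 0 whenever |b| = a or a = c, and primitive means gcd(a, b, c) = 1.
Reduced forces 3a^2 <= |D| = 1623, so 1 <= a <= 23; b must have the parity of D, and c = (b^2 - D)/(4a) must be an integer >= a.
Enumerate a = 1..23, b in [-a, a]:
  a=1: (1, 1, 406)  [1]
  a=2: (2, -1, 203), (2, 1, 203)  [2]
  a=3: (3, 3, 136)  [1]
  a=4: (4, -3, 102), (4, 3, 102)  [2]
  a=5: none
  a=6: (6, -3, 68), (6, 3, 68)  [2]
  a=7: (7, -1, 58), (7, 1, 58)  [2]
  a=8: (8, -3, 51), (8, 3, 51)  [2]
  a=9..10: none
  a=11: (11, -7, 38), (11, 7, 38)  [2]
  a=12: (12, -3, 34), (12, 3, 34)  [2]
  a=13: none
  a=14: (14, -13, 32), (14, -1, 29), (14, 1, 29), (14, 13, 32)  [4]
  a=15: none
  a=16: (16, -13, 28), (16, 13, 28)  [2]
  a=17: (17, -3, 24), (17, 3, 24)  [2]
  a=18: none
  a=19: (19, -7, 22), (19, 7, 22)  [2]
  a=20: none
  a=21: (21, -15, 22), (21, 15, 22)  [2]
  a=22..23: none
Total reduced forms: 1 + 2 + 1 + 2 + 2 + 2 + 2 + 2 + 2 + 4 + 2 + 2 + 2 + 2 = 28
h = 28

28


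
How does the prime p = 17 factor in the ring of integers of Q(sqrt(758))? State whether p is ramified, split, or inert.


K = Q(sqrt(758)). Since d mod 4 = 2, disc(K) = 3032.
Check p | disc: 3032 mod 17 = 6.
p does not divide disc. Compute Legendre symbol (d/p):
10^((17-1)/2) mod 17 = -1
(d/p) = -1, so p is inert: (p) stays prime with e=1, f=2, g=1.
Therefore p is inert.

inert


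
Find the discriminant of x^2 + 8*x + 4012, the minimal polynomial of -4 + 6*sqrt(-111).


The element -4 + 6*sqrt(-111) has minimal polynomial:
x^2 + 8*x + 4012
Discriminant = (8)^2 - 4*(4012)
= 64 - 16048
= -15984

-15984


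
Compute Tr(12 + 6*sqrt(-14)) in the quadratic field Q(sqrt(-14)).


Tr(a + b*sqrt(d)) = (a + b*sqrt(d)) + (a - b*sqrt(d)) = 2a
= 2 * (12)
= 24

24


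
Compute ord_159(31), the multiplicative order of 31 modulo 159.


We want ord_159(31), the smallest k >= 1 with 31^k = 1 mod 159.
n = 159 = 3 * 53, phi(159) = 104; the order divides phi(n).
Divisors of 104: 1, 2, 4, 8, 13, 26, 52, 104
Repeated squaring mod 159: 31^1 = 31, 31^2 = 7, 31^4 = 49, 31^8 = 16, 31^16 = 97, 31^32 = 28, 31^64 = 148
Test divisors in increasing order:
  k=1: 31^1 = 31 mod 159
  k=2: 31^2 = 7 mod 159
  k=4: 31^4 = 49 mod 159
  k=8: 31^8 = 16 mod 159
  k=13: 31^13 = 16 * 49 * 31 = 136 mod 159
  k=26: 31^26 = 97 * 16 * 7 = 52 mod 159
  k=52: 31^52 = 28 * 97 * 49 = 1 mod 159  <- first divisor giving 1
Order = 52

52


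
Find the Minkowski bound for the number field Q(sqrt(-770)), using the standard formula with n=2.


d = -770, d mod 4 = 2, so disc(K) = 4d = -3080; |disc(K)| = 3080
Imaginary quadratic field, so n = 2, s = r2 = 1, r1 = 0
M = (n!/n^n) * (4/pi)^s * sqrt(|disc(K)|) = (2!/2^2) * (4/pi)^1 * sqrt(3080)
= 0.5 * 1.273240 * 55.497748
= 35.3310

35.3310


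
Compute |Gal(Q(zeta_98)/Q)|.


|Gal(Q(zeta_98)/Q)| = phi(98)
= 42

42


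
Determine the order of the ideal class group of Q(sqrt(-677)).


K = Q(sqrt(-677)). d mod 4 = 3, so D = disc(K) = 4d = -2708
h(K) equals the number of primitive reduced positive-definite forms (a, b, c) = a*x^2 + b*x*y + c*y^2 with b^2 - 4ac = D,
where reduced means |b| <= a <= c, with b >= 0 whenever |b| = a or a = c, and primitive means gcd(a, b, c) = 1.
Reduced forces 3a^2 <= |D| = 2708, so 1 <= a <= 30; b must have the parity of D, and c = (b^2 - D)/(4a) must be an integer >= a.
Enumerate a = 1..30, b in [-a, a]:
  a=1: (1, 0, 677)  [1]
  a=2: (2, 2, 339)  [1]
  a=3: (3, -2, 226), (3, 2, 226)  [2]
  a=4..5: none
  a=6: (6, -2, 113), (6, 2, 113)  [2]
  a=7: (7, -6, 98), (7, 6, 98)  [2]
  a=8: none
  a=9: (9, -8, 77), (9, 8, 77)  [2]
  a=10: none
  a=11: (11, -8, 63), (11, 8, 63)  [2]
  a=12: none
  a=13: (13, -10, 54), (13, 10, 54)  [2]
  a=14: (14, -6, 49), (14, 6, 49)  [2]
  a=15..17: none
  a=18: (18, -10, 39), (18, 10, 39)  [2]
  a=19: (19, -16, 39), (19, 16, 39)  [2]
  a=20: none
  a=21: (21, -20, 37), (21, -8, 33), (21, 8, 33), (21, 20, 37)  [4]
  a=22: (22, -14, 33), (22, 14, 33)  [2]
  a=23: (23, -12, 31), (23, 12, 31)  [2]
  a=24..25: none
  a=26: (26, -10, 27), (26, 10, 27)  [2]
  a=27..30: none
Total reduced forms: 1 + 1 + 2 + 2 + 2 + 2 + 2 + 2 + 2 + 2 + 2 + 4 + 2 + 2 + 2 = 30
h = 30

30


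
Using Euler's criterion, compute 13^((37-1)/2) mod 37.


p = 37 is prime and the exponent is (p-1)/2 = 18, so by Euler's criterion 13^18 = (13/37) = +1 or -1 mod 37.
Compute by square-and-multiply:
  18 = 16 + 2 (binary 10010)
  Repeated squaring mod 37: 13^1 = 13, 13^2 = 21, 13^4 = 34, 13^8 = 9, 13^16 = 7
  13^18 = 13^16 * 13^2 = 7 * 21 mod 37
    7 * 21 = 147 = 36 mod 37
  13^18 = 36 mod 37
Result 36 = p - 1 = -1 mod 37: 13 is a quadratic non-residue mod 37. As a residue in [0, p-1] the value is 36.
13^18 mod 37 = 36

36


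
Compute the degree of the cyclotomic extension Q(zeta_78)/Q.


The degree equals Euler's totient phi(78).
78 = 2 * 3 * 13
phi(78) = 24

24


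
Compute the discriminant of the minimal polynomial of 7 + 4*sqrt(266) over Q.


The element 7 + 4*sqrt(266) has minimal polynomial:
x^2 - 14*x - 4207
Discriminant = (-14)^2 - 4*(-4207)
= 196 + 16828
= 17024

17024


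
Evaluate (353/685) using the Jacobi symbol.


Compute (353/685) via quadratic reciprocity:
  reciprocity: (353/685) -> +(685/353)
  reduce: (332/353)
  pull out 2: (2/353) = +1  (since 353 mod 8 = 1)
  pull out 2: (2/353) = +1  (since 353 mod 8 = 1)
  reciprocity: (83/353) -> +(353/83)
  reduce: (21/83)
  reciprocity: (21/83) -> +(83/21)
  reduce: (20/21)
  pull out 2: (2/21) = -1  (since 21 mod 8 = 5)
  pull out 2: (2/21) = -1  (since 21 mod 8 = 5)
  reciprocity: (5/21) -> +(21/5)
  reduce: (1/5)
  (1/5) = 1
Product of signs = 1

1


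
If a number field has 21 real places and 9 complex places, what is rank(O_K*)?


By Dirichlet's unit theorem:
rank = r1 + r2 - 1
= 21 + 9 - 1
= 29

29


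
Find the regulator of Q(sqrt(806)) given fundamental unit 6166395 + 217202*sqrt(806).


epsilon = 6166395 + 217202*sqrt(806)
= 1.2333e+07
R = ln(1.2333e+07)
= 16.3278

16.3278


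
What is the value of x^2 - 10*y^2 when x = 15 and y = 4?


x^2 - d*y^2
= 15^2 - 10*4^2
= 225 - 160
= 65

65


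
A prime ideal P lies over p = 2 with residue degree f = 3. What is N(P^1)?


N(P^a) = p^(a*f)
= 2^(1*3)
= 2^3
= 8

8


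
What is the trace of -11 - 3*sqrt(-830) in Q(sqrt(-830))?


Tr(a + b*sqrt(d)) = (a + b*sqrt(d)) + (a - b*sqrt(d)) = 2a
= 2 * (-11)
= -22

-22


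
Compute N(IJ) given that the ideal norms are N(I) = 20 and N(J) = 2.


N(IJ) = N(I) * N(J)
= 20 * 2
= 40

40


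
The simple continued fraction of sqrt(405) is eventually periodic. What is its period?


Run the CF algorithm for sqrt(405).
a_0 = floor(sqrt(405)) = 20; set m_0=0, q_0=1.
Recurrence: m' = q*a - m,  q' = (d - m'^2)/q,  a' = floor((a_0 + m')/q').
  step 1: m=20, q=5, a=8
  step 2: m=20, q=1, a=40
a_2 = 2*a_0 = 40, so the period closes here.
sqrt(405) = [20; 8, 40]
Period length = 2

2


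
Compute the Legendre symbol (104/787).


p = 787 is prime, so compute (104/787) with the reciprocity algorithm (Jacobi-symbol steps: pull out 2s via (2/n), flip via reciprocity, reduce):
  pull out 2: (2/787) = -1  (since 787 mod 8 = 3)
  pull out 2: (2/787) = -1  (since 787 mod 8 = 3)
  pull out 2: (2/787) = -1  (since 787 mod 8 = 3)
  reciprocity: (13/787) -> +(787/13)
  reduce: (7/13)
  reciprocity: (7/13) -> +(13/7)
  reduce: (6/7)
  pull out 2: (2/7) = +1  (since 7 mod 8 = 7)
  reciprocity: (3/7) -> -(7/3)
  reduce: (1/3)
  (1/3) = 1
Product of signs = 1
(104/787) = 1

1


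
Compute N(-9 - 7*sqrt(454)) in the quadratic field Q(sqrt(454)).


N(a + b*sqrt(d)) = a^2 - d*b^2
= (-9)^2 - (454)*(-7)^2
= 81 - 22246
= -22165

-22165


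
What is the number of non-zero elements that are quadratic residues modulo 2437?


For prime p, the number of non-zero quadratic residues is (p-1)/2.
= (2437-1)/2
= 1218

1218


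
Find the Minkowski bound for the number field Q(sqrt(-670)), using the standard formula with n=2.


d = -670, d mod 4 = 2, so disc(K) = 4d = -2680; |disc(K)| = 2680
Imaginary quadratic field, so n = 2, s = r2 = 1, r1 = 0
M = (n!/n^n) * (4/pi)^s * sqrt(|disc(K)|) = (2!/2^2) * (4/pi)^1 * sqrt(2680)
= 0.5 * 1.273240 * 51.768716
= 32.9570

32.9570


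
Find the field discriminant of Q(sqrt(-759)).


For K = Q(sqrt(d)) with d squarefree: disc(K) = d if d = 1 mod 4, and disc(K) = 4d if d = 2 or 3 mod 4.
Here d = -759, and d mod 4 = 1.
d = 1 mod 4 (O_K = Z[(1+sqrt(d))/2]), so disc(K) = d = -759

-759


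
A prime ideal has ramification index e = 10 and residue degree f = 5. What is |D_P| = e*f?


|D_P| = e * f
= 10 * 5
= 50

50


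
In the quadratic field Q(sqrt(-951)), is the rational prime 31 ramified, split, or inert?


K = Q(sqrt(-951)). Since d mod 4 = 1, disc(K) = -951.
Check p | disc: -951 mod 31 = 10.
p does not divide disc. Compute Legendre symbol (d/p):
10^((31-1)/2) mod 31 = 1
(d/p) = 1, so p splits: (p) = P*P' with e=1, f=1, g=2.
Therefore p is split.

split


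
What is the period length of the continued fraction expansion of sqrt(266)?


Run the CF algorithm for sqrt(266).
a_0 = floor(sqrt(266)) = 16; set m_0=0, q_0=1.
Recurrence: m' = q*a - m,  q' = (d - m'^2)/q,  a' = floor((a_0 + m')/q').
  step 1: m=16, q=10, a=3
  step 2: m=14, q=7, a=4
  step 3: m=14, q=10, a=3
  step 4: m=16, q=1, a=32
a_4 = 2*a_0 = 32, so the period closes here.
sqrt(266) = [16; 3, 4, 3, 32]
Period length = 4

4


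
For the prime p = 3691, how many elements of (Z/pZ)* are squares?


For prime p, the number of non-zero quadratic residues is (p-1)/2.
= (3691-1)/2
= 1845

1845


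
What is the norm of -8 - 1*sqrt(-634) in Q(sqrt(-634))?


N(a + b*sqrt(d)) = a^2 - d*b^2
= (-8)^2 - (-634)*(-1)^2
= 64 + 634
= 698

698


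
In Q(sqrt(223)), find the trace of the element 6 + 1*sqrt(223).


Tr(a + b*sqrt(d)) = (a + b*sqrt(d)) + (a - b*sqrt(d)) = 2a
= 2 * (6)
= 12

12


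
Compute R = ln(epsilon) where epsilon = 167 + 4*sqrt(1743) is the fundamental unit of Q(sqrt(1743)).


epsilon = 167 + 4*sqrt(1743)
= 333.9970
R = ln(333.9970)
= 5.8111

5.8111


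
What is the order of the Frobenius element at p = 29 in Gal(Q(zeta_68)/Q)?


The Frobenius at p in Gal(Q(zeta_n)/Q) = (Z/nZ)* is the class of p, so its order is ord_68(29), the smallest k >= 1 with 29^k = 1 mod 68.
n = 68 = 2^2 * 17, phi(68) = 32; the order divides phi(n).
Divisors of 32: 1, 2, 4, 8, 16, 32
Repeated squaring mod 68: 29^1 = 29, 29^2 = 25, 29^4 = 13, 29^8 = 33, 29^16 = 1, 29^32 = 1
Test divisors in increasing order:
  k=1: 29^1 = 29 mod 68
  k=2: 29^2 = 25 mod 68
  k=4: 29^4 = 13 mod 68
  k=8: 29^8 = 33 mod 68
  k=16: 29^16 = 1 mod 68  <- first divisor giving 1
Order = 16

16


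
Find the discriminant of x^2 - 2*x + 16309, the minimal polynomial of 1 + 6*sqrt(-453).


The element 1 + 6*sqrt(-453) has minimal polynomial:
x^2 - 2*x + 16309
Discriminant = (-2)^2 - 4*(16309)
= 4 - 65236
= -65232

-65232


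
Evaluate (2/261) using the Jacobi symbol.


Compute (2/261) via quadratic reciprocity:
  pull out 2: (2/261) = -1  (since 261 mod 8 = 5)
  (1/261) = 1
Product of signs = -1

-1


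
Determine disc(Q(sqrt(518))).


For K = Q(sqrt(d)) with d squarefree: disc(K) = d if d = 1 mod 4, and disc(K) = 4d if d = 2 or 3 mod 4.
Here d = 518, and d mod 4 = 2.
d = 2 mod 4, not 1 (O_K = Z[sqrt(d)]), so disc(K) = 4d = 4 * (518) = 2072

2072


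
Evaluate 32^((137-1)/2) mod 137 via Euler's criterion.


p = 137 is prime and the exponent is (p-1)/2 = 68, so by Euler's criterion 32^68 = (32/137) = +1 or -1 mod 137.
Compute by square-and-multiply:
  68 = 64 + 4 (binary 1000100)
  Repeated squaring mod 137: 32^1 = 32, 32^2 = 65, 32^4 = 115, 32^8 = 73, 32^16 = 123, 32^32 = 59, 32^64 = 56
  32^68 = 32^64 * 32^4 = 56 * 115 mod 137
    56 * 115 = 6440 = 1 mod 137
  32^68 = 1 mod 137
Result 1: 32 is a quadratic residue mod 137.
32^68 mod 137 = 1

1


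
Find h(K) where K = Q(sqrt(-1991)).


K = Q(sqrt(-1991)). d mod 4 = 1, so D = disc(K) = d = -1991
h(K) equals the number of primitive reduced positive-definite forms (a, b, c) = a*x^2 + b*x*y + c*y^2 with b^2 - 4ac = D,
where reduced means |b| <= a <= c, with b >= 0 whenever |b| = a or a = c, and primitive means gcd(a, b, c) = 1.
Reduced forces 3a^2 <= |D| = 1991, so 1 <= a <= 25; b must have the parity of D, and c = (b^2 - D)/(4a) must be an integer >= a.
Enumerate a = 1..25, b in [-a, a]:
  a=1: (1, 1, 498)  [1]
  a=2: (2, -1, 249), (2, 1, 249)  [2]
  a=3: (3, -1, 166), (3, 1, 166)  [2]
  a=4: (4, -3, 125), (4, 3, 125)  [2]
  a=5: (5, -3, 100), (5, 3, 100)  [2]
  a=6: (6, -5, 84), (6, -1, 83), (6, 1, 83), (6, 5, 84)  [4]
  a=7: (7, -5, 72), (7, 5, 72)  [2]
  a=8: (8, -5, 63), (8, 5, 63)  [2]
  a=9: (9, -5, 56), (9, 5, 56)  [2]
  a=10: (10, -7, 51), (10, -3, 50), (10, 3, 50), (10, 7, 51)  [4]
  a=11: (11, 11, 48)  [1]
  a=12: (12, -11, 44), (12, -5, 42), (12, 5, 42), (12, 11, 44)  [4]
  a=13: none
  a=14: (14, -9, 37), (14, -5, 36), (14, 5, 36), (14, 9, 37)  [4]
  a=15: (15, -13, 36), (15, -7, 34), (15, 7, 34), (15, 13, 36)  [4]
  a=16: (16, -11, 33), (16, 11, 33)  [2]
  a=17: (17, -7, 30), (17, 7, 30)  [2]
  a=18: (18, -13, 30), (18, -5, 28), (18, 5, 28), (18, 13, 30)  [4]
  a=19: (19, -17, 30), (19, 17, 30)  [2]
  a=20: (20, -13, 27), (20, -3, 25), (20, 3, 25), (20, 13, 27)  [4]
  a=21: (21, -19, 28), (21, -5, 24), (21, 5, 24), (21, 19, 28)  [4]
  a=22: (22, -11, 24), (22, 11, 24)  [2]
  a=23..25: none
Total reduced forms: 1 + 2 + 2 + 2 + 2 + 4 + 2 + 2 + 2 + 4 + 1 + 4 + 4 + 4 + 2 + 2 + 4 + 2 + 4 + 4 + 2 = 56
h = 56

56


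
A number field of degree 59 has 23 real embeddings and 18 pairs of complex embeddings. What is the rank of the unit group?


By Dirichlet's unit theorem:
rank = r1 + r2 - 1
= 23 + 18 - 1
= 40

40


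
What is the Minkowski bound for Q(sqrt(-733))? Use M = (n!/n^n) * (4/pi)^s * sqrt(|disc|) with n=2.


d = -733, d mod 4 = 3, so disc(K) = 4d = -2932; |disc(K)| = 2932
Imaginary quadratic field, so n = 2, s = r2 = 1, r1 = 0
M = (n!/n^n) * (4/pi)^s * sqrt(|disc(K)|) = (2!/2^2) * (4/pi)^1 * sqrt(2932)
= 0.5 * 1.273240 * 54.147945
= 34.4717

34.4717


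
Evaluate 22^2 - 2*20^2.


x^2 - d*y^2
= 22^2 - 2*20^2
= 484 - 800
= -316

-316


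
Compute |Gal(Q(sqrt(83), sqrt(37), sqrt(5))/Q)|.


The 3 square roots of distinct primes are multiplicatively independent over Q,
so [K:Q] = 2^3 and Gal(K/Q) is isomorphic to (Z/2Z)^3.
|Gal| = 2^3 = 8

8


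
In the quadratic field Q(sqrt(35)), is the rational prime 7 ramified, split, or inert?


K = Q(sqrt(35)). Since d mod 4 = 3, disc(K) = 140.
Check p | disc: 140 mod 7 = 0.
p divides disc, so p ramifies: (p) = P^2 with e=2, f=1, g=1.
Therefore p is ramified.

ramified


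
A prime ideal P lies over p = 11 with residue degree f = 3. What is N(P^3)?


N(P^a) = p^(a*f)
= 11^(3*3)
= 11^9
= 2357947691

2357947691


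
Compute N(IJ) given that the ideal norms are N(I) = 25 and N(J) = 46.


N(IJ) = N(I) * N(J)
= 25 * 46
= 1150

1150


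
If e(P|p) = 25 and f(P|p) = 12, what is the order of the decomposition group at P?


|D_P| = e * f
= 25 * 12
= 300

300


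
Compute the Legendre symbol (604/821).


p = 821 is prime, so compute (604/821) with the reciprocity algorithm (Jacobi-symbol steps: pull out 2s via (2/n), flip via reciprocity, reduce):
  pull out 2: (2/821) = -1  (since 821 mod 8 = 5)
  pull out 2: (2/821) = -1  (since 821 mod 8 = 5)
  reciprocity: (151/821) -> +(821/151)
  reduce: (66/151)
  pull out 2: (2/151) = +1  (since 151 mod 8 = 7)
  reciprocity: (33/151) -> +(151/33)
  reduce: (19/33)
  reciprocity: (19/33) -> +(33/19)
  reduce: (14/19)
  pull out 2: (2/19) = -1  (since 19 mod 8 = 3)
  reciprocity: (7/19) -> -(19/7)
  reduce: (5/7)
  reciprocity: (5/7) -> +(7/5)
  reduce: (2/5)
  pull out 2: (2/5) = -1  (since 5 mod 8 = 5)
  (1/5) = 1
Product of signs = -1
(604/821) = -1

-1


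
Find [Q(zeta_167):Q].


The degree equals Euler's totient phi(167).
167 = 167
phi(167) = 166

166


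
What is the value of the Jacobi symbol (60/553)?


Compute (60/553) via quadratic reciprocity:
  pull out 2: (2/553) = +1  (since 553 mod 8 = 1)
  pull out 2: (2/553) = +1  (since 553 mod 8 = 1)
  reciprocity: (15/553) -> +(553/15)
  reduce: (13/15)
  reciprocity: (13/15) -> +(15/13)
  reduce: (2/13)
  pull out 2: (2/13) = -1  (since 13 mod 8 = 5)
  (1/13) = 1
Product of signs = -1

-1


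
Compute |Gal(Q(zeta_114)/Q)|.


|Gal(Q(zeta_114)/Q)| = phi(114)
= 36

36


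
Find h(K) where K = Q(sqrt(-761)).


K = Q(sqrt(-761)). d mod 4 = 3, so D = disc(K) = 4d = -3044
h(K) equals the number of primitive reduced positive-definite forms (a, b, c) = a*x^2 + b*x*y + c*y^2 with b^2 - 4ac = D,
where reduced means |b| <= a <= c, with b >= 0 whenever |b| = a or a = c, and primitive means gcd(a, b, c) = 1.
Reduced forces 3a^2 <= |D| = 3044, so 1 <= a <= 31; b must have the parity of D, and c = (b^2 - D)/(4a) must be an integer >= a.
Enumerate a = 1..31, b in [-a, a]:
  a=1: (1, 0, 761)  [1]
  a=2: (2, 2, 381)  [1]
  a=3: (3, -2, 254), (3, 2, 254)  [2]
  a=4: none
  a=5: (5, -4, 153), (5, 4, 153)  [2]
  a=6: (6, -2, 127), (6, 2, 127)  [2]
  a=7: (7, -6, 110), (7, 6, 110)  [2]
  a=8: none
  a=9: (9, -4, 85), (9, 4, 85)  [2]
  a=10: (10, -6, 77), (10, 6, 77)  [2]
  a=11: (11, -6, 70), (11, 6, 70)  [2]
  a=12..13: none
  a=14: (14, -6, 55), (14, 6, 55)  [2]
  a=15: (15, -14, 54), (15, -4, 51), (15, 4, 51), (15, 14, 54)  [4]
  a=16: none
  a=17: (17, -4, 45), (17, 4, 45)  [2]
  a=18: (18, -14, 45), (18, 14, 45)  [2]
  a=19..20: none
  a=21: (21, -20, 41), (21, -8, 37), (21, 8, 37), (21, 20, 41)  [4]
  a=22: (22, -6, 35), (22, 6, 35)  [2]
  a=23..24: none
  a=25: (25, -16, 33), (25, 16, 33)  [2]
  a=26: none
  a=27: (27, -14, 30), (27, 14, 30)  [2]
  a=28: none
  a=29: (29, -28, 33), (29, 28, 33)  [2]
  a=30: (30, -26, 31), (30, 26, 31)  [2]
  a=31: none
Total reduced forms: 1 + 1 + 2 + 2 + 2 + 2 + 2 + 2 + 2 + 2 + 4 + 2 + 2 + 4 + 2 + 2 + 2 + 2 + 2 = 40
h = 40

40
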